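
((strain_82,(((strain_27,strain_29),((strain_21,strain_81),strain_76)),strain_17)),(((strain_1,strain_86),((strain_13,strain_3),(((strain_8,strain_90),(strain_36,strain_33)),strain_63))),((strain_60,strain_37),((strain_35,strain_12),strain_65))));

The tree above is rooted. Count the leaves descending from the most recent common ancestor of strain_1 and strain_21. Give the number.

21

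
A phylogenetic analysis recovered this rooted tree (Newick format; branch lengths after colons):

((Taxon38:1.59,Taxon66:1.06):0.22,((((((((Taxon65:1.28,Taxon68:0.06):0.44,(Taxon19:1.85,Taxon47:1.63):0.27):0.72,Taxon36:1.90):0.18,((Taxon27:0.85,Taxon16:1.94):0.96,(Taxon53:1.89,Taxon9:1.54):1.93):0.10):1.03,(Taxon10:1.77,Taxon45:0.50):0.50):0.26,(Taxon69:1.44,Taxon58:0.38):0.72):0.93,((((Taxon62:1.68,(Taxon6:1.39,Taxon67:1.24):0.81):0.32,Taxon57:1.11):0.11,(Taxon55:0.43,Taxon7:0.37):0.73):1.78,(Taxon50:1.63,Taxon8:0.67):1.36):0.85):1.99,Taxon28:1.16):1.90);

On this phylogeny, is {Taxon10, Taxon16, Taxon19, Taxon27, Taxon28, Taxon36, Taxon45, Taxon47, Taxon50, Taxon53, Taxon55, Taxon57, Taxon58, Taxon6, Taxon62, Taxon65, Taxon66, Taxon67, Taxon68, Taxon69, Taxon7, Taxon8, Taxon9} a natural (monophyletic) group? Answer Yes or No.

No

The MRCA of the listed taxa is the root, so the smallest clade containing them is the whole tree.
That clade also contains Taxon38, which is not in the proposed group, so the group is not monophyletic.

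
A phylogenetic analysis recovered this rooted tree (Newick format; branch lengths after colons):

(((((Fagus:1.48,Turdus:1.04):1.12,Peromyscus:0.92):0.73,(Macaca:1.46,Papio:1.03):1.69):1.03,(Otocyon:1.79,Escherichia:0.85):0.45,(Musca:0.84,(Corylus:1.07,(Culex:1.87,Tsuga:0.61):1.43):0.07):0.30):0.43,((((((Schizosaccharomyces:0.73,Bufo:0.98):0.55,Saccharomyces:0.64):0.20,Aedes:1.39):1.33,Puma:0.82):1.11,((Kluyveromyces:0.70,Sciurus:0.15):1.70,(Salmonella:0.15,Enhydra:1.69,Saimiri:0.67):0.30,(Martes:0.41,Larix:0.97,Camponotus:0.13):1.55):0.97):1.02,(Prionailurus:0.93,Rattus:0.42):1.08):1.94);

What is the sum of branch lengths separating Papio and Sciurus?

9.96

The path runs Papio → … → MRCA → … → Sciurus; the MRCA is the root of the tree.
Branch lengths along that path: 1.03 + 1.69 + 1.03 + 0.43 + 1.94 + 1.02 + 0.97 + 1.70 + 0.15 = 9.96.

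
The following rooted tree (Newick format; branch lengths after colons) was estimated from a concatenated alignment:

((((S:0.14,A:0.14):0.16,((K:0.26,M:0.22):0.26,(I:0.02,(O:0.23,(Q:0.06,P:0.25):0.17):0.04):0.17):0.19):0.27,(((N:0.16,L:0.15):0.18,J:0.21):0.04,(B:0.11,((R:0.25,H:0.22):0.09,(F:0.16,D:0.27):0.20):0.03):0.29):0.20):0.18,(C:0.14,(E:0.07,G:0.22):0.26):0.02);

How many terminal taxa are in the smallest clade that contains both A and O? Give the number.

The MRCA of A and O is the node subtending ((S,A),((K,M),(I,(O,(Q,P))))).
That clade contains 8 terminal taxa: A, I, K, M, O, P, Q, S.

8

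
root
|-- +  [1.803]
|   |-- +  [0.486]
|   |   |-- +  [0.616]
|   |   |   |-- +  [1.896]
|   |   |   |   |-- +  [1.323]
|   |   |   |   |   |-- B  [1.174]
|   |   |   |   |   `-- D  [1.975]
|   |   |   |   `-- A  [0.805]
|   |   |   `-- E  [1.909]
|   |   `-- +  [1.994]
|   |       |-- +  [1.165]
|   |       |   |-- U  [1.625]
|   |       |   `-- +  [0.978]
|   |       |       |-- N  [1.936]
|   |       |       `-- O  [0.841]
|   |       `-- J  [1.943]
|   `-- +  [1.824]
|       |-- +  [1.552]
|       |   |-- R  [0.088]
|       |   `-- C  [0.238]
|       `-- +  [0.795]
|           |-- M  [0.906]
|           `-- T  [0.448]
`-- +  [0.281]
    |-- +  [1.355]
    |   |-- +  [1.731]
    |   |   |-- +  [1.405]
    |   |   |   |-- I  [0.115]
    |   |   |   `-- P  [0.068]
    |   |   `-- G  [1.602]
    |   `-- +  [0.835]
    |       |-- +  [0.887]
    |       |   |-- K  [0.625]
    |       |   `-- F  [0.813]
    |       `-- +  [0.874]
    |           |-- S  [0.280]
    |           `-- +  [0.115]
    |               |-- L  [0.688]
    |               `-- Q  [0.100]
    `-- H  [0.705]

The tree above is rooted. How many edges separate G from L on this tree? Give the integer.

The MRCA of G and L is the node subtending (((I,P),G),((K,F),(S,(L,Q)))).
From G up to that node: 2 branches. From L up to the same node: 4 branches. Total: 2 + 4 = 6.

6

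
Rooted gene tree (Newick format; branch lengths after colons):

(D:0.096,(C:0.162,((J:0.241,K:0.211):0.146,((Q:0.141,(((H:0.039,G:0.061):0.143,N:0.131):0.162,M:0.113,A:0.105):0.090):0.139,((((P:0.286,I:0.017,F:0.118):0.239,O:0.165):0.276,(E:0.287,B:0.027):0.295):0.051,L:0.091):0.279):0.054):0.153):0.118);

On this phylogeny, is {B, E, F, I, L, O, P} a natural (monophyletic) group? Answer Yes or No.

The most recent common ancestor of these taxa subtends ((((P,I,F),O),(E,B)),L).
That clade has exactly 7 tips — every listed taxon and nothing else — so the group is monophyletic.

Yes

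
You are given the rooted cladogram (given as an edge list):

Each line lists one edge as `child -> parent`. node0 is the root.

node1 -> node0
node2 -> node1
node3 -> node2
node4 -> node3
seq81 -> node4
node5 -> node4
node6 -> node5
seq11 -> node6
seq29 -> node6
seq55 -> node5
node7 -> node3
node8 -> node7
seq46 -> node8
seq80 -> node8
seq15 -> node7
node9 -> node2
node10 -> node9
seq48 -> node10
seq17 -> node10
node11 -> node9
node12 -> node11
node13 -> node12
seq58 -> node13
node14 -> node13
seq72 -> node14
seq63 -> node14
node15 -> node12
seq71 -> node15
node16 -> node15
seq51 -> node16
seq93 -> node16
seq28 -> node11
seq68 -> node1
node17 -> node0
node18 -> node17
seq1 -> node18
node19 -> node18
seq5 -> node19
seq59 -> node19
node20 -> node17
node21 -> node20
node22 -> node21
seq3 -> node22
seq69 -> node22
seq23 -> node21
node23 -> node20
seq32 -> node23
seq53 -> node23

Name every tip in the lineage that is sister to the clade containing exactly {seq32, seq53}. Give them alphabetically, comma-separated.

seq23, seq3, seq69

The clade containing exactly {seq32, seq53} attaches to the tree at the node subtending (((seq3,seq69),seq23),(seq32,seq53)).
The other lineage descending from that same node — the sister group — is ((seq3,seq69),seq23); its 3 tips in alphabetical order are the answer.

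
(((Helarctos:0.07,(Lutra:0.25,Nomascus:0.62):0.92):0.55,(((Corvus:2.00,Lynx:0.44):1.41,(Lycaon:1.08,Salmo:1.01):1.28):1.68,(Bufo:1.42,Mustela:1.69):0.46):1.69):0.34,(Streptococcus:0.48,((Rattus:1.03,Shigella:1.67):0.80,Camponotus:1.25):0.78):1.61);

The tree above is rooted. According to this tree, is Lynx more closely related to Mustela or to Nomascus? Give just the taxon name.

Mustela

The MRCA of Lynx and Mustela subtends (((Corvus,Lynx),(Lycaon,Salmo)),(Bufo,Mustela)) (6 taxa).
The MRCA of Lynx and Nomascus subtends ((Helarctos,(Lutra,Nomascus)),(((Corvus,Lynx),(Lycaon,Salmo)),(Bufo,Mustela))) (9 taxa).
The first is nested inside the second, so Lynx shares a more recent common ancestor with Mustela.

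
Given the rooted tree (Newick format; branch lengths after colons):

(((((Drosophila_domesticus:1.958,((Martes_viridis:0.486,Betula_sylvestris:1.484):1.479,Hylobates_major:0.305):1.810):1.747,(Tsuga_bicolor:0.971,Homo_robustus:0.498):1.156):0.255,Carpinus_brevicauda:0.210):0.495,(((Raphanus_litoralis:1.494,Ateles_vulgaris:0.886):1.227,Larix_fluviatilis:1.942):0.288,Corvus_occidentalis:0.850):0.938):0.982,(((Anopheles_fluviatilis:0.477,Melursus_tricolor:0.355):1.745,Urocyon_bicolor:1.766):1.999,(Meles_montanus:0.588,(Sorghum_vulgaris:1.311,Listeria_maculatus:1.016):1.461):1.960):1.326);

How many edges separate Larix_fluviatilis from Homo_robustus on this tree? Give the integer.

7

The MRCA of Larix_fluviatilis and Homo_robustus is the node subtending ((((Drosophila_domesticus,((Martes_viridis,Betula_sylvestris),Hylobates_major)),(Tsuga_bicolor,Homo_robustus)),Carpinus_brevicauda),(((Raphanus_litoralis,Ateles_vulgaris),Larix_fluviatilis),Corvus_occidentalis)).
From Larix_fluviatilis up to that node: 3 branches. From Homo_robustus up to the same node: 4 branches. Total: 3 + 4 = 7.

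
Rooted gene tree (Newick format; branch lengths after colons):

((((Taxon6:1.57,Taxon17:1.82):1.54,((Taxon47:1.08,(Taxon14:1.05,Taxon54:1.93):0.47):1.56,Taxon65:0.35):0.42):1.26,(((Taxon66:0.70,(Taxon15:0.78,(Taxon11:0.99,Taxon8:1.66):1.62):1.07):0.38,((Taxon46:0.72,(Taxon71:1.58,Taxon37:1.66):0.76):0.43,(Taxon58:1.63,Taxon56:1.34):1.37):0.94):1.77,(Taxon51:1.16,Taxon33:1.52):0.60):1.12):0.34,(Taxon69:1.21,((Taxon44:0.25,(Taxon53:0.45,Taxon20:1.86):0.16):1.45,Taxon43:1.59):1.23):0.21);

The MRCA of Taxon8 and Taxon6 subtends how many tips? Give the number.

The MRCA of Taxon8 and Taxon6 is the node subtending (((Taxon6,Taxon17),((Taxon47,(Taxon14,Taxon54)),Taxon65)),(((Taxon66,(Taxon15,(Taxon11,Taxon8))),((Taxon46,(Taxon71,Taxon37)),(Taxon58,Taxon56))),(Taxon51,Taxon33))).
That clade contains 17 terminal taxa: Taxon11, Taxon14, Taxon15, Taxon17, Taxon33, Taxon37, Taxon46, Taxon47, Taxon51, Taxon54, Taxon56, Taxon58, Taxon6, Taxon65, Taxon66, Taxon71, Taxon8.

17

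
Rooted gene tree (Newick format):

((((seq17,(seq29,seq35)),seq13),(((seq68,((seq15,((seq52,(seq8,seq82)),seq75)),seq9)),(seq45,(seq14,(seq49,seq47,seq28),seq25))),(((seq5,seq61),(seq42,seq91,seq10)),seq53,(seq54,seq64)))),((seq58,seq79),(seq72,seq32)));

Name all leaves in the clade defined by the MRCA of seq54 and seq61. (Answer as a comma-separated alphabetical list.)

Tracing seq54: it sits inside (seq54,seq64).
Tracing seq61: it sits inside (seq5,seq61).
The smallest clade enclosing both is (((seq5,seq61),(seq42,seq91,seq10)),seq53,(seq54,seq64)); the answer is its 8 terminal taxa in alphabetical order.

seq10, seq42, seq5, seq53, seq54, seq61, seq64, seq91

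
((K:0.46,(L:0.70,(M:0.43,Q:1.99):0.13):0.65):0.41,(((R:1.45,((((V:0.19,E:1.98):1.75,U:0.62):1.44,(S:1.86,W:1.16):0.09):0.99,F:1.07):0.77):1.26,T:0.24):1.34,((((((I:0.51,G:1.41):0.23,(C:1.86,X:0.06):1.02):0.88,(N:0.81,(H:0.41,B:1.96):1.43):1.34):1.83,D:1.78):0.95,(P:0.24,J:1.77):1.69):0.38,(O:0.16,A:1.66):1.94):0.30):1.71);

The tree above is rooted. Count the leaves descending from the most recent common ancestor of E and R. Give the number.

The MRCA of E and R is the node subtending (R,((((V,E),U),(S,W)),F)).
That clade contains 7 terminal taxa: E, F, R, S, U, V, W.

7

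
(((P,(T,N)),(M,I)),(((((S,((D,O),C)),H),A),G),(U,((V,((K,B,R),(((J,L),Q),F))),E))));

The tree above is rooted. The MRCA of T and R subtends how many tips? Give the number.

The MRCA of T and R is the root, so the clade is the entire tree.
That clade contains 22 terminal taxa: A, B, C, D, E, F, G, H, I, J, K, L, M, N, O, P, Q, R, S, T, U, V.

22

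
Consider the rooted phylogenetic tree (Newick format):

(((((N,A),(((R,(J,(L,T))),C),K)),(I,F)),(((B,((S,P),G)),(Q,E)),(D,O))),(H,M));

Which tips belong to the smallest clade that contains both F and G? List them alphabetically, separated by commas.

Tracing F: it sits inside (I,F).
Tracing G: it sits inside ((S,P),G).
The smallest clade enclosing both is ((((N,A),(((R,(J,(L,T))),C),K)),(I,F)),(((B,((S,P),G)),(Q,E)),(D,O))); the answer is its 18 terminal taxa in alphabetical order.

A, B, C, D, E, F, G, I, J, K, L, N, O, P, Q, R, S, T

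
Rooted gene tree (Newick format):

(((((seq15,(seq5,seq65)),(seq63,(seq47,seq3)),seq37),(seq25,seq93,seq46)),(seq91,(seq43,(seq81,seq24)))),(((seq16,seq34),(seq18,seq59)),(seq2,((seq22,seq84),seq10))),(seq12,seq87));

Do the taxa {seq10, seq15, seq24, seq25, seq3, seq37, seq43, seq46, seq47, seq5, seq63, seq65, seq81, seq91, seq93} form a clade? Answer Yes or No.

The MRCA of the listed taxa is the root, so the smallest clade containing them is the whole tree.
That clade also contains seq12, seq16, seq18, seq2, seq22, seq34, seq59, seq84, seq87, which are not in the proposed group, so the group is not monophyletic.

No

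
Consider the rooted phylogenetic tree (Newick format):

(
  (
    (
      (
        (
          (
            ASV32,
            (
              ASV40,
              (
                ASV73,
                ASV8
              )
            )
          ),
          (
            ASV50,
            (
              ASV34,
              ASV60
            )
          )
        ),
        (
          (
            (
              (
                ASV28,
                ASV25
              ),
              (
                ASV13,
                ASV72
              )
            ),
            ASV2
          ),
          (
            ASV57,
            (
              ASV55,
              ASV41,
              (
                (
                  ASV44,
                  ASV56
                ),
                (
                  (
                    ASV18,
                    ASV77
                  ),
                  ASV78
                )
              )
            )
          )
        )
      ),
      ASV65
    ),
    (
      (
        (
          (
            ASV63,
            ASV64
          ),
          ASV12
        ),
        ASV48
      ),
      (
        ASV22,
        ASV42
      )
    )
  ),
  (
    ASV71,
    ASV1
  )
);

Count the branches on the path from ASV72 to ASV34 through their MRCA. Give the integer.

The MRCA of ASV72 and ASV34 is the node subtending (((ASV32,(ASV40,(ASV73,ASV8))),(ASV50,(ASV34,ASV60))),((((ASV28,ASV25),(ASV13,ASV72)),ASV2),(ASV57,(ASV55,ASV41,((ASV44,ASV56),((ASV18,ASV77),ASV78)))))).
From ASV72 up to that node: 5 branches. From ASV34 up to the same node: 4 branches. Total: 5 + 4 = 9.

9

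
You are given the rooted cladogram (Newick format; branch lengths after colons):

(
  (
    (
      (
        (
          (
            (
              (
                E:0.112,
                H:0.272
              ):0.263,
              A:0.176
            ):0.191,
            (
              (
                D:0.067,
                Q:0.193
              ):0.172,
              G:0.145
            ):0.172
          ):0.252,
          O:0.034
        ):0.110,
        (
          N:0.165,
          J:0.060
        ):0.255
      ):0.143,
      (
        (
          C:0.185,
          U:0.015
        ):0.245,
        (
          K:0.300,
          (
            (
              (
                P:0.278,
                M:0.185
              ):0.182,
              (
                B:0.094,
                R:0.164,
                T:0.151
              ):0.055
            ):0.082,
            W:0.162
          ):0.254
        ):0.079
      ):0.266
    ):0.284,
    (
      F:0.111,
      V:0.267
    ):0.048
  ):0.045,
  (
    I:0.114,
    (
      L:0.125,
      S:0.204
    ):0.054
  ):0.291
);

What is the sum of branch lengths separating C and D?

1.612

The path runs C → … → MRCA → … → D; the MRCA is the node subtending ((((((E,H),A),((D,Q),G)),O),(N,J)),((C,U),(K,(((P,M),(B,R,T)),W)))).
Branch lengths along that path: 0.185 + 0.245 + 0.266 + 0.143 + 0.110 + 0.252 + 0.172 + 0.172 + 0.067 = 1.612.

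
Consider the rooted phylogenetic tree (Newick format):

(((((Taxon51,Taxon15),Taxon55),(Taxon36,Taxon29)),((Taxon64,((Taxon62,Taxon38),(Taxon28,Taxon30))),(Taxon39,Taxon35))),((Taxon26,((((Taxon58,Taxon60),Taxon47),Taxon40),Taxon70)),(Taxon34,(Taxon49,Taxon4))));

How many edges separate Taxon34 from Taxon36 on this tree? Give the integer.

7

The MRCA of Taxon34 and Taxon36 is the root of the tree.
From Taxon34 up to that node: 3 branches. From Taxon36 up to the same node: 4 branches. Total: 3 + 4 = 7.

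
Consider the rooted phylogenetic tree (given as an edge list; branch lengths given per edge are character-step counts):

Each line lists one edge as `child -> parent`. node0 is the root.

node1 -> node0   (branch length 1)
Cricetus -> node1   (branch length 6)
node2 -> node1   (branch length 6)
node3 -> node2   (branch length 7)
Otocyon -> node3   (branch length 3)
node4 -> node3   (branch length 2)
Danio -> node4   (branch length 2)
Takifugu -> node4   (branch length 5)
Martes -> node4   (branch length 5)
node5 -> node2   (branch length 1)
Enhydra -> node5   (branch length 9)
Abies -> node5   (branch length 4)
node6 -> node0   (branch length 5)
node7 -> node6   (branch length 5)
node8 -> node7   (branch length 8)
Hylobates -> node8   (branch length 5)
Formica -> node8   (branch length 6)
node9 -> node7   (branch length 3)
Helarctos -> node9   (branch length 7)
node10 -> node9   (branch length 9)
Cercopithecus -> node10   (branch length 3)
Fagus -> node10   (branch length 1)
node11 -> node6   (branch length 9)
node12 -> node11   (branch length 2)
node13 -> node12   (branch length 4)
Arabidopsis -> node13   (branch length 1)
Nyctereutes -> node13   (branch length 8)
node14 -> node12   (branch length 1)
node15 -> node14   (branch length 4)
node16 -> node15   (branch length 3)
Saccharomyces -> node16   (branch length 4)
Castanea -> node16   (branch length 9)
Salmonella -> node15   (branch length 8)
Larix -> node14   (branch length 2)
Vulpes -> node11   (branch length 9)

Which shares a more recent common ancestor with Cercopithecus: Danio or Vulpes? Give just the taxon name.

Vulpes

The MRCA of Cercopithecus and Vulpes subtends (((Hylobates,Formica),(Helarctos,(Cercopithecus,Fagus))),(((Arabidopsis,Nyctereutes),(((Saccharomyces,Castanea),Salmonella),Larix)),Vulpes)) (12 taxa).
The MRCA of Cercopithecus and Danio is the root, subtending the entire tree (19 taxa).
The first is nested inside the second, so Cercopithecus shares a more recent common ancestor with Vulpes.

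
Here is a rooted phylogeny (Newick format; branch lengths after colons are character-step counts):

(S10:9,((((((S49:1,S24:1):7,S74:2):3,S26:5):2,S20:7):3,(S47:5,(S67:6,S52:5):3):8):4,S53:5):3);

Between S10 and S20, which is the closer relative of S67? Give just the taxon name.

The MRCA of S67 and S20 subtends (((((S49,S24),S74),S26),S20),(S47,(S67,S52))) (8 taxa).
The MRCA of S67 and S10 is the root, subtending the entire tree (10 taxa).
The first is nested inside the second, so S67 shares a more recent common ancestor with S20.

S20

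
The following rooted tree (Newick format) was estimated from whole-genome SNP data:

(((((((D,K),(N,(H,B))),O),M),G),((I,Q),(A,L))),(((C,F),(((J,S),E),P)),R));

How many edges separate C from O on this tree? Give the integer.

The MRCA of C and O is the root of the tree.
From C up to that node: 4 branches. From O up to the same node: 5 branches. Total: 4 + 5 = 9.

9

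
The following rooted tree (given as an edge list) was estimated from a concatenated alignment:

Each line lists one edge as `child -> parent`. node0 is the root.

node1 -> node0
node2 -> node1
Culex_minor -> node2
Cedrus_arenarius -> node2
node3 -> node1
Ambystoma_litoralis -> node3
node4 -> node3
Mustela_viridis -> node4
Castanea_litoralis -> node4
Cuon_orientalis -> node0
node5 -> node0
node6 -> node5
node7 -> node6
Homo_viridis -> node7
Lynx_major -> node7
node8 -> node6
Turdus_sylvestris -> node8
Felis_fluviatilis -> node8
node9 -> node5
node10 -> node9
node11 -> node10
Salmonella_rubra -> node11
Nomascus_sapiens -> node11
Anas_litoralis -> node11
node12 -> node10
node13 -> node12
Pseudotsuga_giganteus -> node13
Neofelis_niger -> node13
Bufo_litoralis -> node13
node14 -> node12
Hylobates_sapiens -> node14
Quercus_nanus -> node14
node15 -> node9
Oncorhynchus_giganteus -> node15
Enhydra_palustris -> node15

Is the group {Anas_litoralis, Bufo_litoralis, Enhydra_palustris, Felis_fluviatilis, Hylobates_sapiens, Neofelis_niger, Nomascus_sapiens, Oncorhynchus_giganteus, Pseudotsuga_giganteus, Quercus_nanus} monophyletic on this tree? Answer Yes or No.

The MRCA of the listed taxa subtends (((Homo_viridis,Lynx_major),(Turdus_sylvestris,Felis_fluviatilis)),(((Salmonella_rubra,Nomascus_sapiens,Anas_litoralis),((Pseudotsuga_giganteus,Neofelis_niger,Bufo_litoralis),(Hylobates_sapiens,Quercus_nanus))),(Oncorhynchus_giganteus,Enhydra_palustris))).
That clade also contains Homo_viridis, Lynx_major, Salmonella_rubra, Turdus_sylvestris, which are not in the proposed group, so the group is not monophyletic.

No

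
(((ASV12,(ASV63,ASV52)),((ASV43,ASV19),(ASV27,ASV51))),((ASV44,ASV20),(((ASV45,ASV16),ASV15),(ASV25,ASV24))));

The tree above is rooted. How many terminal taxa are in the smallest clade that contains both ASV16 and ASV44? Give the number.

7

The MRCA of ASV16 and ASV44 is the node subtending ((ASV44,ASV20),(((ASV45,ASV16),ASV15),(ASV25,ASV24))).
That clade contains 7 terminal taxa: ASV15, ASV16, ASV20, ASV24, ASV25, ASV44, ASV45.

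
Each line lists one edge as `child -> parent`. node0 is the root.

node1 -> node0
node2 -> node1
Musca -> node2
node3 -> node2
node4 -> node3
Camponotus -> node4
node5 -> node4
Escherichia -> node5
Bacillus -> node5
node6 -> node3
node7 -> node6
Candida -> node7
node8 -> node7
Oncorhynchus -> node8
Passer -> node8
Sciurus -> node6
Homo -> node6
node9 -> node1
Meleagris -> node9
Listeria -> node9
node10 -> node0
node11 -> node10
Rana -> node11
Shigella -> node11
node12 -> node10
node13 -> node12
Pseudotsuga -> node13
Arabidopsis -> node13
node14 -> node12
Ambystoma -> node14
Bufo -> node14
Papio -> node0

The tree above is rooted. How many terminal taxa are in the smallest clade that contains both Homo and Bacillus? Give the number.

The MRCA of Homo and Bacillus is the node subtending ((Camponotus,(Escherichia,Bacillus)),((Candida,(Oncorhynchus,Passer)),Sciurus,Homo)).
That clade contains 8 terminal taxa: Bacillus, Camponotus, Candida, Escherichia, Homo, Oncorhynchus, Passer, Sciurus.

8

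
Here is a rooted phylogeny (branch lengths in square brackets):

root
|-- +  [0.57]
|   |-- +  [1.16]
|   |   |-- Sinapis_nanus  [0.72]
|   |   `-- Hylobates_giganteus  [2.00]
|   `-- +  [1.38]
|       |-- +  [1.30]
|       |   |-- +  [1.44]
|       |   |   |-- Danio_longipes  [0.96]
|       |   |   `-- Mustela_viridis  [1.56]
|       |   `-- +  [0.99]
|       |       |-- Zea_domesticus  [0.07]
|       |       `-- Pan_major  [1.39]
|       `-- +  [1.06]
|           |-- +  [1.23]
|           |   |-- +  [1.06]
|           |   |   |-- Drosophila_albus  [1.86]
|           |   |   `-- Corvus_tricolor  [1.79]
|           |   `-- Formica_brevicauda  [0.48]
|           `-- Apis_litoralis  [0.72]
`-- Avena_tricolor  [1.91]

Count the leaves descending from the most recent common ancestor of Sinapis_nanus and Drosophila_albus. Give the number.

The MRCA of Sinapis_nanus and Drosophila_albus is the node subtending ((Sinapis_nanus,Hylobates_giganteus),(((Danio_longipes,Mustela_viridis),(Zea_domesticus,Pan_major)),(((Drosophila_albus,Corvus_tricolor),Formica_brevicauda),Apis_litoralis))).
That clade contains 10 terminal taxa: Apis_litoralis, Corvus_tricolor, Danio_longipes, Drosophila_albus, Formica_brevicauda, Hylobates_giganteus, Mustela_viridis, Pan_major, Sinapis_nanus, Zea_domesticus.

10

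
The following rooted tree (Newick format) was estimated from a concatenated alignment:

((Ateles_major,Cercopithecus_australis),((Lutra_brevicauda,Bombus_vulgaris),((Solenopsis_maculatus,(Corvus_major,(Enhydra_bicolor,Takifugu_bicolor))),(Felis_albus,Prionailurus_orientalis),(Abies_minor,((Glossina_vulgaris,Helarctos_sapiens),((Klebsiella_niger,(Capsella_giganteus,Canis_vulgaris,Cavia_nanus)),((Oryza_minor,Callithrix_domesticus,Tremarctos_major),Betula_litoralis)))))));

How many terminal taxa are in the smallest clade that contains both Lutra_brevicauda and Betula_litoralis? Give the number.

The MRCA of Lutra_brevicauda and Betula_litoralis is the node subtending ((Lutra_brevicauda,Bombus_vulgaris),((Solenopsis_maculatus,(Corvus_major,(Enhydra_bicolor,Takifugu_bicolor))),(Felis_albus,Prionailurus_orientalis),(Abies_minor,((Glossina_vulgaris,Helarctos_sapiens),((Klebsiella_niger,(Capsella_giganteus,Canis_vulgaris,Cavia_nanus)),((Oryza_minor,Callithrix_domesticus,Tremarctos_major),Betula_litoralis)))))).
That clade contains 19 terminal taxa: Abies_minor, Betula_litoralis, Bombus_vulgaris, Callithrix_domesticus, Canis_vulgaris, Capsella_giganteus, Cavia_nanus, Corvus_major, Enhydra_bicolor, Felis_albus, Glossina_vulgaris, Helarctos_sapiens, Klebsiella_niger, Lutra_brevicauda, Oryza_minor, Prionailurus_orientalis, Solenopsis_maculatus, Takifugu_bicolor, Tremarctos_major.

19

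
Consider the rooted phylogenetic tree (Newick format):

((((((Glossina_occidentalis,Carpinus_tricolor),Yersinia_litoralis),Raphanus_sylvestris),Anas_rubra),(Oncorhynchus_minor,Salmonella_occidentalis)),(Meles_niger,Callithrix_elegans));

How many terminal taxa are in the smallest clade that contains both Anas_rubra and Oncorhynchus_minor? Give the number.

7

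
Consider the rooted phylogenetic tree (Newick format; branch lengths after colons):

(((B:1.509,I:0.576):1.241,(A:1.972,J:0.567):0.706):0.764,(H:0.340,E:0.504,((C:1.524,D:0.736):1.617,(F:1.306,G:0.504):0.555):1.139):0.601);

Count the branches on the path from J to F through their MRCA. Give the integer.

7

The MRCA of J and F is the root of the tree.
From J up to that node: 3 branches. From F up to the same node: 4 branches. Total: 3 + 4 = 7.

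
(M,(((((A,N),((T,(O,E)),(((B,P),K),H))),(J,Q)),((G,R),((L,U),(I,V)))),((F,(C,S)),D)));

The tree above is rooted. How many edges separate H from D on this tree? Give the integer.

8

The MRCA of H and D is the node subtending (((((A,N),((T,(O,E)),(((B,P),K),H))),(J,Q)),((G,R),((L,U),(I,V)))),((F,(C,S)),D)).
From H up to that node: 6 branches. From D up to the same node: 2 branches. Total: 6 + 2 = 8.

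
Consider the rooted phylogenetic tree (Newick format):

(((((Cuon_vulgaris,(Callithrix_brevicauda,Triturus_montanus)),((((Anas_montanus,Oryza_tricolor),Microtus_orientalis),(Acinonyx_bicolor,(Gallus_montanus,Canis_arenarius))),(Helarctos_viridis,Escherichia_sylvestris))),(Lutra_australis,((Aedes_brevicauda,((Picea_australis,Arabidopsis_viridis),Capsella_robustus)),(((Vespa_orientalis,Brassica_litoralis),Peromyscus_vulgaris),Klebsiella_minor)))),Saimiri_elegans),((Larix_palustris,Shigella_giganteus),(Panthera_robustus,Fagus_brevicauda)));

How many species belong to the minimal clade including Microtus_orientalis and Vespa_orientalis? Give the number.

The MRCA of Microtus_orientalis and Vespa_orientalis is the node subtending (((Cuon_vulgaris,(Callithrix_brevicauda,Triturus_montanus)),((((Anas_montanus,Oryza_tricolor),Microtus_orientalis),(Acinonyx_bicolor,(Gallus_montanus,Canis_arenarius))),(Helarctos_viridis,Escherichia_sylvestris))),(Lutra_australis,((Aedes_brevicauda,((Picea_australis,Arabidopsis_viridis),Capsella_robustus)),(((Vespa_orientalis,Brassica_litoralis),Peromyscus_vulgaris),Klebsiella_minor)))).
That clade contains 20 terminal taxa: Acinonyx_bicolor, Aedes_brevicauda, Anas_montanus, Arabidopsis_viridis, Brassica_litoralis, Callithrix_brevicauda, Canis_arenarius, Capsella_robustus, Cuon_vulgaris, Escherichia_sylvestris, Gallus_montanus, Helarctos_viridis, Klebsiella_minor, Lutra_australis, Microtus_orientalis, Oryza_tricolor, Peromyscus_vulgaris, Picea_australis, Triturus_montanus, Vespa_orientalis.

20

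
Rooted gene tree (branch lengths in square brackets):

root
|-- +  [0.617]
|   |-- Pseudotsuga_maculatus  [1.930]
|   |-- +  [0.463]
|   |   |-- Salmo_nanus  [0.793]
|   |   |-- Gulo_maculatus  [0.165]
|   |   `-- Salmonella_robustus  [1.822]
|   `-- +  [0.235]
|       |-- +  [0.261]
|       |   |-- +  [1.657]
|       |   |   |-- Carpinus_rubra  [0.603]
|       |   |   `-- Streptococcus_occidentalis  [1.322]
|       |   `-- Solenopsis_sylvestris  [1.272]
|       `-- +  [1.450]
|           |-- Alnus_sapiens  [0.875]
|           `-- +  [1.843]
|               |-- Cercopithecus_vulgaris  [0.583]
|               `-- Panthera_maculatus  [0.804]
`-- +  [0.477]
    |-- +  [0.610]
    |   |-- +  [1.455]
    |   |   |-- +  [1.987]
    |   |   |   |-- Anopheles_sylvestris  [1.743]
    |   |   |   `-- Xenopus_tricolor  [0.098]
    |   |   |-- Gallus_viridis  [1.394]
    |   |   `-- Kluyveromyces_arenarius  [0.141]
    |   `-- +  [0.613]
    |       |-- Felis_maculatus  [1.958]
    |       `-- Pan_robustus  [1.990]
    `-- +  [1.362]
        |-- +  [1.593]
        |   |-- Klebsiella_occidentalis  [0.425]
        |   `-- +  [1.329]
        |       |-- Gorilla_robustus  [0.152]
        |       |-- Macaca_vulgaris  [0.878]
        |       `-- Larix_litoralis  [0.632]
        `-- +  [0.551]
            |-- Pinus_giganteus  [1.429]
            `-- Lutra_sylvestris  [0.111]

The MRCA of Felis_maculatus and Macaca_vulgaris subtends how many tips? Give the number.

12

The MRCA of Felis_maculatus and Macaca_vulgaris is the node subtending ((((Anopheles_sylvestris,Xenopus_tricolor),Gallus_viridis,Kluyveromyces_arenarius),(Felis_maculatus,Pan_robustus)),((Klebsiella_occidentalis,(Gorilla_robustus,Macaca_vulgaris,Larix_litoralis)),(Pinus_giganteus,Lutra_sylvestris))).
That clade contains 12 terminal taxa: Anopheles_sylvestris, Felis_maculatus, Gallus_viridis, Gorilla_robustus, Klebsiella_occidentalis, Kluyveromyces_arenarius, Larix_litoralis, Lutra_sylvestris, Macaca_vulgaris, Pan_robustus, Pinus_giganteus, Xenopus_tricolor.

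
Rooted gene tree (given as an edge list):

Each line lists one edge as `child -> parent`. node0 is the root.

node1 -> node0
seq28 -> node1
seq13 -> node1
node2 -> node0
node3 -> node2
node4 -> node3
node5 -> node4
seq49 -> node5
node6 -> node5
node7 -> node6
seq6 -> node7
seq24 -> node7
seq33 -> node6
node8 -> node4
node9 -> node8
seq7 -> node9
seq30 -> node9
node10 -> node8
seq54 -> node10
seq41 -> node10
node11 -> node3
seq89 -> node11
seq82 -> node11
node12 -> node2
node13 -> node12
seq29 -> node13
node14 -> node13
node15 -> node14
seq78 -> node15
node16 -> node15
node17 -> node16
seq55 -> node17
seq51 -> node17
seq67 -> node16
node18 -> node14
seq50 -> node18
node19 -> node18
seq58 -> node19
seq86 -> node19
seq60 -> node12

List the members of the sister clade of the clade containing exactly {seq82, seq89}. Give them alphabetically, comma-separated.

The clade containing exactly {seq82, seq89} attaches to the tree at the node subtending (((seq49,((seq6,seq24),seq33)),((seq7,seq30),(seq54,seq41))),(seq89,seq82)).
The other lineage descending from that same node — the sister group — is ((seq49,((seq6,seq24),seq33)),((seq7,seq30),(seq54,seq41))); its 8 tips in alphabetical order are the answer.

seq24, seq30, seq33, seq41, seq49, seq54, seq6, seq7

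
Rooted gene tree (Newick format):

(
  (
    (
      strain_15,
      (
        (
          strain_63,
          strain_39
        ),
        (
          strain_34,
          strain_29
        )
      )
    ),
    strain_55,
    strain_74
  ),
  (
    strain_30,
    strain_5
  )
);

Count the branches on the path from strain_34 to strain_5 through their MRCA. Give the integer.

The MRCA of strain_34 and strain_5 is the root of the tree.
From strain_34 up to that node: 5 branches. From strain_5 up to the same node: 2 branches. Total: 5 + 2 = 7.

7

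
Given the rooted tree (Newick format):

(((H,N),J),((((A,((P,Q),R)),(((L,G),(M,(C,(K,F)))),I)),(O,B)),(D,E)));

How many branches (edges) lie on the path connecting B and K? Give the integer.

The MRCA of B and K is the node subtending (((A,((P,Q),R)),(((L,G),(M,(C,(K,F)))),I)),(O,B)).
From B up to that node: 2 branches. From K up to the same node: 7 branches. Total: 2 + 7 = 9.

9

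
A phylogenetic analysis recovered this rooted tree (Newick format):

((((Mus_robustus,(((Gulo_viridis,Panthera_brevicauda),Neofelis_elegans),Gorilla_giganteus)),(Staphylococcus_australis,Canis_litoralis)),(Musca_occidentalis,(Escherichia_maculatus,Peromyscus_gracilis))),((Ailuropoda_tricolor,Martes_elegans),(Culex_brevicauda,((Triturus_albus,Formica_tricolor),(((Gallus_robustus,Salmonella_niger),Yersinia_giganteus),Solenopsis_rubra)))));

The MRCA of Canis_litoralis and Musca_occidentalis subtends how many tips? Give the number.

The MRCA of Canis_litoralis and Musca_occidentalis is the node subtending (((Mus_robustus,(((Gulo_viridis,Panthera_brevicauda),Neofelis_elegans),Gorilla_giganteus)),(Staphylococcus_australis,Canis_litoralis)),(Musca_occidentalis,(Escherichia_maculatus,Peromyscus_gracilis))).
That clade contains 10 terminal taxa: Canis_litoralis, Escherichia_maculatus, Gorilla_giganteus, Gulo_viridis, Mus_robustus, Musca_occidentalis, Neofelis_elegans, Panthera_brevicauda, Peromyscus_gracilis, Staphylococcus_australis.

10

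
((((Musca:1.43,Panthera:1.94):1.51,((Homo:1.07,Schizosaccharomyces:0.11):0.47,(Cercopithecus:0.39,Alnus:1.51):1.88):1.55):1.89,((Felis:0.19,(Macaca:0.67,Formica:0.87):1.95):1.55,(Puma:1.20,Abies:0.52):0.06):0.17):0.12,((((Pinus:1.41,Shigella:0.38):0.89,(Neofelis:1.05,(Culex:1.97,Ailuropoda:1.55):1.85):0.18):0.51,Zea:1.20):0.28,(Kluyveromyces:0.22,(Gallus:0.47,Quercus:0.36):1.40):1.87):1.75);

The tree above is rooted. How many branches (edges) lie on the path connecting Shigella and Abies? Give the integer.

9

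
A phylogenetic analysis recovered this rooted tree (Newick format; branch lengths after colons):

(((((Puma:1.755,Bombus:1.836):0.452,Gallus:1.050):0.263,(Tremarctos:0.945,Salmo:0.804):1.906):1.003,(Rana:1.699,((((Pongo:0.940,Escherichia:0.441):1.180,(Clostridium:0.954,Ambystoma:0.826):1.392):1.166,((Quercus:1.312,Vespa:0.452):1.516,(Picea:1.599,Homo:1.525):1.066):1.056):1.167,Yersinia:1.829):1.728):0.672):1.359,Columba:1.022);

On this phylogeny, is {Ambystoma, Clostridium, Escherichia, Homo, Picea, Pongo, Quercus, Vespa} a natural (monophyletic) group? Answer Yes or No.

Yes

The most recent common ancestor of these taxa subtends (((Pongo,Escherichia),(Clostridium,Ambystoma)),((Quercus,Vespa),(Picea,Homo))).
That clade has exactly 8 tips — every listed taxon and nothing else — so the group is monophyletic.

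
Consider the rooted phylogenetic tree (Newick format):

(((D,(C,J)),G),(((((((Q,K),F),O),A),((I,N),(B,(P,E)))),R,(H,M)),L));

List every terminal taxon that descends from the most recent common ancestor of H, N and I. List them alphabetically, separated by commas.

A, B, E, F, H, I, K, M, N, O, P, Q, R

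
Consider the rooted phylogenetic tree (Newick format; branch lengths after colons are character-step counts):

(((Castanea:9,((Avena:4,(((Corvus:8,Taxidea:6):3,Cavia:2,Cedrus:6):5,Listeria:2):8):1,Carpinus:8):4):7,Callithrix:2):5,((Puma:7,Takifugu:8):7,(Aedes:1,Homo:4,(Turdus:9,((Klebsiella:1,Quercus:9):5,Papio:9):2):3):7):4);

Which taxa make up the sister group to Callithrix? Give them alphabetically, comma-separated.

Avena, Carpinus, Castanea, Cavia, Cedrus, Corvus, Listeria, Taxidea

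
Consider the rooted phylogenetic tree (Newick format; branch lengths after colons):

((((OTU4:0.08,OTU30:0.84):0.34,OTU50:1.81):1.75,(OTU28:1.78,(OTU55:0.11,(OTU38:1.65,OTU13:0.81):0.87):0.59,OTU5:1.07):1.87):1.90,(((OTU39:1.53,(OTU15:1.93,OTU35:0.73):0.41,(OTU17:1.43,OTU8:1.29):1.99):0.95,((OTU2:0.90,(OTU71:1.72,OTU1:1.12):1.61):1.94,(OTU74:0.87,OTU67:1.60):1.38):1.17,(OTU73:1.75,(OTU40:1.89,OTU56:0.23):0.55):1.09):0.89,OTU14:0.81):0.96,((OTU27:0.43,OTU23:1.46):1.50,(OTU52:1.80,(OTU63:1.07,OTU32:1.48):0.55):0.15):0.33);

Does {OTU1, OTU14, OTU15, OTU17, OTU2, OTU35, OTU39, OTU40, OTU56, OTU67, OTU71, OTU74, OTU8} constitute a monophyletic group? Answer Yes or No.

No

The MRCA of the listed taxa subtends (((OTU39,(OTU15,OTU35),(OTU17,OTU8)),((OTU2,(OTU71,OTU1)),(OTU74,OTU67)),(OTU73,(OTU40,OTU56))),OTU14).
That clade also contains OTU73, which is not in the proposed group, so the group is not monophyletic.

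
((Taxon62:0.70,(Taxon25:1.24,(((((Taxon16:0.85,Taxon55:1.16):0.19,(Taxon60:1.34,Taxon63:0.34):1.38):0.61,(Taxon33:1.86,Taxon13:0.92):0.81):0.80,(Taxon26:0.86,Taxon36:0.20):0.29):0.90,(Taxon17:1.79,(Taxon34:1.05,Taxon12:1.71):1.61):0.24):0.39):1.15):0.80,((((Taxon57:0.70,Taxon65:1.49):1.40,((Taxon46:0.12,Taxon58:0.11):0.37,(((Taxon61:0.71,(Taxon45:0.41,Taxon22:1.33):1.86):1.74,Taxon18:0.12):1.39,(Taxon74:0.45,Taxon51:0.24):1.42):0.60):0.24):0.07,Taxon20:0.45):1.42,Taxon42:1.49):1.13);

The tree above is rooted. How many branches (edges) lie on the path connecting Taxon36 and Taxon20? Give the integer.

The MRCA of Taxon36 and Taxon20 is the root of the tree.
From Taxon36 up to that node: 6 branches. From Taxon20 up to the same node: 3 branches. Total: 6 + 3 = 9.

9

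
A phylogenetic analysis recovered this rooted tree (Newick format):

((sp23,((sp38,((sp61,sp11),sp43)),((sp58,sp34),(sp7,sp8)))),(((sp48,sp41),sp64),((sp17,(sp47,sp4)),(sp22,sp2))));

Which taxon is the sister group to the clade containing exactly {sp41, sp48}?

The clade containing exactly {sp41, sp48} attaches to the tree at the node subtending ((sp48,sp41),sp64).
The other lineage descending from that same node — the sister group — is the single tip sp64.

sp64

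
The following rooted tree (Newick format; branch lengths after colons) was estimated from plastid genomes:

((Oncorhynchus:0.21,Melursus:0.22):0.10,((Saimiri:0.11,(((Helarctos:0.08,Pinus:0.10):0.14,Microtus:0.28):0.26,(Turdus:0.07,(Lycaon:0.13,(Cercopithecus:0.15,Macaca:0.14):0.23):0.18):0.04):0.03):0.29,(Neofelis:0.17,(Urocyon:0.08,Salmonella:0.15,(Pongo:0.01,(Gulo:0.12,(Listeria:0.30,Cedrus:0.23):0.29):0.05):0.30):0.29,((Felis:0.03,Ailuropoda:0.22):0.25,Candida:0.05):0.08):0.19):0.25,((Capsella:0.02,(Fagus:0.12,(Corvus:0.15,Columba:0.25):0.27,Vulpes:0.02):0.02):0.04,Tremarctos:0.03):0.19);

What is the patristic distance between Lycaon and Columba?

The path runs Lycaon → … → MRCA → … → Columba; the MRCA is the root of the tree.
Branch lengths along that path: 0.13 + 0.18 + 0.04 + 0.03 + 0.29 + 0.25 + 0.19 + 0.04 + 0.02 + 0.27 + 0.25 = 1.69.

1.69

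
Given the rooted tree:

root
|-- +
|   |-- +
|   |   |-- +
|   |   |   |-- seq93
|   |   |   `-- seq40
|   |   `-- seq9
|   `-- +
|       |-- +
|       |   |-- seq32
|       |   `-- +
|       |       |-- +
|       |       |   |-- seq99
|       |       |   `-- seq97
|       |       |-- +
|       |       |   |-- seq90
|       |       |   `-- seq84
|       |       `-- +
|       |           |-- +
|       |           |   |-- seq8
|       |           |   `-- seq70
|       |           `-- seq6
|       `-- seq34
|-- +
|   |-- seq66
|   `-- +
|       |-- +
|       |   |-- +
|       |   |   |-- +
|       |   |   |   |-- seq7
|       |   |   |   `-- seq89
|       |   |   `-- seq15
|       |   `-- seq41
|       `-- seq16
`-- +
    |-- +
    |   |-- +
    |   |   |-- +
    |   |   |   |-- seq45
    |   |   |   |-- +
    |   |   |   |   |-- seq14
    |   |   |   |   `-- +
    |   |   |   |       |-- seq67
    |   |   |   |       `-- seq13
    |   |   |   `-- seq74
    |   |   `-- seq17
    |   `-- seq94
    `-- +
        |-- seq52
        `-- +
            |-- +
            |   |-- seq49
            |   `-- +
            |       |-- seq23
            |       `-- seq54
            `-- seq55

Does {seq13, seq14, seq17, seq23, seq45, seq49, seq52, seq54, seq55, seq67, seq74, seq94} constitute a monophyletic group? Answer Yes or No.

The most recent common ancestor of these taxa subtends ((((seq45,(seq14,(seq67,seq13)),seq74),seq17),seq94),(seq52,((seq49,(seq23,seq54)),seq55))).
That clade has exactly 12 tips — every listed taxon and nothing else — so the group is monophyletic.

Yes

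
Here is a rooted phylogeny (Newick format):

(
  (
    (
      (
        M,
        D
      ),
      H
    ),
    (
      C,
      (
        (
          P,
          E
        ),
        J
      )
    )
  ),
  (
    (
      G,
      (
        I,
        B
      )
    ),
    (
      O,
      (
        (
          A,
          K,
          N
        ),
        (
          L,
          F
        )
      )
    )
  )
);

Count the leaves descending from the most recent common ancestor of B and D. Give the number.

16

The MRCA of B and D is the root, so the clade is the entire tree.
That clade contains 16 terminal taxa: A, B, C, D, E, F, G, H, I, J, K, L, M, N, O, P.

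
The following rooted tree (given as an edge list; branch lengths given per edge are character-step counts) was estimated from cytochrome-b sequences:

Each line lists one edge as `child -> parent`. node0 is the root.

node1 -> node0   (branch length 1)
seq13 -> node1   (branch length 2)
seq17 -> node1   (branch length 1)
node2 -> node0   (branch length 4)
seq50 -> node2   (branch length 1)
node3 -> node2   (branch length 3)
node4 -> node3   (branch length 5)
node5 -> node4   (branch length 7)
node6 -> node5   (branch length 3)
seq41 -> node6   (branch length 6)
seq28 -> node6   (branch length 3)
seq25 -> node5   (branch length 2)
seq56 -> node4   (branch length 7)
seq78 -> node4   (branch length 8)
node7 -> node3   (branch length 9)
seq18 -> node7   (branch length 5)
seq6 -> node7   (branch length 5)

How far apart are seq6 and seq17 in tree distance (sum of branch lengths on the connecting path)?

23

The path runs seq6 → … → MRCA → … → seq17; the MRCA is the root of the tree.
Branch lengths along that path: 5 + 9 + 3 + 4 + 1 + 1 = 23.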